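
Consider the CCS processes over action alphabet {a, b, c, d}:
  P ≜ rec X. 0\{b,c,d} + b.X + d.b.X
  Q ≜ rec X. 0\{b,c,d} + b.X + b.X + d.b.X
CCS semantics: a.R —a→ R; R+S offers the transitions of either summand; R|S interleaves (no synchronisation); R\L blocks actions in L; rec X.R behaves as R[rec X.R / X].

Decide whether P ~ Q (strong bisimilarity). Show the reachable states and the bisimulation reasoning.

bisimilar

Reachable graph of P (2 states):
  s0 = rec X. 0\{b,c,d} + b.X + d.b.X has moves --b--▸ s0, --d--▸ s1
  s1 = b.(rec X. 0\{b,c,d} + b.X + d.b.X) has moves --b--▸ s0
Reachable graph of Q (2 states):
  t0 = rec X. 0\{b,c,d} + b.X + b.X + d.b.X has moves --b--▸ t0, --d--▸ t1
  t1 = b.(rec X. 0\{b,c,d} + b.X + b.X + d.b.X) has moves --b--▸ t0
Coarsest stable partition (strong bisimilarity classes):
  B0 = {s0, t0}
  B1 = {s1, t1}
s0 ∈ B0, t0 ∈ B0 → same block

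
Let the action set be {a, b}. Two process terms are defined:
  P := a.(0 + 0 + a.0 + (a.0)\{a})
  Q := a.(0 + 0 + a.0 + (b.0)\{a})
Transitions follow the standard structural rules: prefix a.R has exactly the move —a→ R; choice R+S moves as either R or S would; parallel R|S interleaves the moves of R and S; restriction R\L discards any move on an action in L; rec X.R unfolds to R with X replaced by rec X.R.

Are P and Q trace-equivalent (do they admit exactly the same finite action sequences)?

trace-distinct — witness ⟨ab⟩

P's transition system — 3 states:
  m0 = a.(0 + 0 + a.0 + (a.0)\{a}) → --a--▸ m1
  m1 = 0 + 0 + a.0 + (a.0)\{a} → --a--▸ m2
  m2 = 0 → ·
Q's transition system — 4 states:
  n0 = a.(0 + 0 + a.0 + (b.0)\{a}) → --a--▸ n1
  n1 = 0 + 0 + a.0 + (b.0)\{a} → --a--▸ n2, --b--▸ n3
  n2 = 0 → ·
  n3 = 0\{a} → ·
Executing ab from Q (initial set {n0}):
  [1] a ⇒ {n1}
  [2] b ⇒ {n3}
  Q completes σ.
Executing ab from P (initial set {m0}):
  [1] a ⇒ {m1}
  [2] b ⇒ ∅ (P stuck)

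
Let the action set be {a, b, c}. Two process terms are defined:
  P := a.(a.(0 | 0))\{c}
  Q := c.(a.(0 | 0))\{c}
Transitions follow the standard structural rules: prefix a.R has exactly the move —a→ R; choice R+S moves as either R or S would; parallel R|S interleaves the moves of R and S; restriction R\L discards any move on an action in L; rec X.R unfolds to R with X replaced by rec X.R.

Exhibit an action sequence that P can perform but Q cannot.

P's transition system — 3 states:
  u0 = a.(a.(0 | 0))\{c} | =a=> u1
  u1 = (a.(0 | 0))\{c} | =a=> u2
  u2 = (0 | 0)\{c} | deadlocked
Q's transition system — 3 states:
  v0 = c.(a.(0 | 0))\{c} | =c=> v1
  v1 = (a.(0 | 0))\{c} | =a=> v2
  v2 = (0 | 0)\{c} | deadlocked
Executing a from P (initial set {u0}):
  step 1 (a): {u1}
  ✓ P
Executing a from Q (initial set {v0}):
  step 1 (a): ∅  — Q cannot continue

a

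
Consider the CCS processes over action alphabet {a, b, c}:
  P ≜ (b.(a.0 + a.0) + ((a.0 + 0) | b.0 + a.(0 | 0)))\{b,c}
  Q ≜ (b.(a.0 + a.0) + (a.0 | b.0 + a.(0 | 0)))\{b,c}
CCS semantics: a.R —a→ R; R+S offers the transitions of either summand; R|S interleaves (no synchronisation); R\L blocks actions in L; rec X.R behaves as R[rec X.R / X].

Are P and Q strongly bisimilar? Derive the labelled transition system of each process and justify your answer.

YES

P's transition system — 3 states:
  p0 = (b.(a.0 + a.0) + ((a.0 + 0) | b.0 + a.(0 | 0)))\{b,c} | --a--▸ p1, --a--▸ p2
  p1 = (0 | 0)\{b,c} | ·
  p2 = (0 | b.0)\{b,c} | ·
Q's transition system — 3 states:
  q0 = (b.(a.0 + a.0) + (a.0 | b.0 + a.(0 | 0)))\{b,c} | --a--▸ q1, --a--▸ q2
  q1 = (0 | 0)\{b,c} | ·
  q2 = (0 | b.0)\{b,c} | ·
Partition-refinement fixed point:
  B0 = {p0, q0}
  B1 = {p1, p2, q1, q2}
p0 ∈ B0, q0 ∈ B0 → same block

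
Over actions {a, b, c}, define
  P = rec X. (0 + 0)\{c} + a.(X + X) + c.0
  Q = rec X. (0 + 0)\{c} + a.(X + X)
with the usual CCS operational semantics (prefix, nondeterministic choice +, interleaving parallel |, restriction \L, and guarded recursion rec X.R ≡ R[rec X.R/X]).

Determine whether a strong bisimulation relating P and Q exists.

not bisimilar

Reachable graph of P (3 states):
  p0 = rec X. (0 + 0)\{c} + a.(X + X) + c.0 has moves -a-> p1, -c-> p2
  p1 = (rec X. (0 + 0)\{c} + a.(X + X) + c.0) + (rec X. (0 + 0)\{c} + a.(X + X) + c.0) has moves -a-> p1, -c-> p2
  p2 = 0 has moves ∅
Reachable graph of Q (2 states):
  q0 = rec X. (0 + 0)\{c} + a.(X + X) has moves -a-> q1
  q1 = (rec X. (0 + 0)\{c} + a.(X + X)) + (rec X. (0 + 0)\{c} + a.(X + X)) has moves -a-> q1
Partition-refinement fixed point:
  B0 = {p0, p1}
  B1 = {p2}
  B2 = {q0, q1}
p0 ∈ B0, q0 ∈ B2 → different blocks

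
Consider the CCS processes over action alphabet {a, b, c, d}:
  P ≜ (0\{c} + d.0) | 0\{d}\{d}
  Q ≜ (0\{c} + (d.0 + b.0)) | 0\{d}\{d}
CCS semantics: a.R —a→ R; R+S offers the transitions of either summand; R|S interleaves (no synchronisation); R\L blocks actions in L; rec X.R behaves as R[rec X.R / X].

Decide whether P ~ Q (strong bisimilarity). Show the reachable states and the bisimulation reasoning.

not bisimilar

Reachable graph of P (2 states):
  u0 = (0\{c} + d.0) | 0\{d}\{d} ⊢ -d-> u1
  u1 = 0 | 0\{d}\{d} ⊢ ·
Reachable graph of Q (2 states):
  v0 = (0\{c} + (d.0 + b.0)) | 0\{d}\{d} ⊢ -b-> v1, -d-> v1
  v1 = 0 | 0\{d}\{d} ⊢ ·
Coarsest stable partition (strong bisimilarity classes):
  B0 = {u0}
  B1 = {u1, v1}
  B2 = {v0}
u0 ∈ B0, v0 ∈ B2 → different blocks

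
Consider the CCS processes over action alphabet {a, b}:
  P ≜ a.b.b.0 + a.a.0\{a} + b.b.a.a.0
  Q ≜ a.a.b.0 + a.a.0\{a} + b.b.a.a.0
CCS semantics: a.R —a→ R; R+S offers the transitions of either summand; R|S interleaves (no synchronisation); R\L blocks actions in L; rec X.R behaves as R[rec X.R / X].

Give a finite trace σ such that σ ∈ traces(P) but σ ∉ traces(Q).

ab

P's transition system — 9 states:
  s0 = a.b.b.0 + a.a.0\{a} + b.b.a.a.0 :: ··a··> s1, ··a··> s2, ··b··> s3
  s1 = a.0\{a} :: ··a··> s4
  s2 = b.b.0 :: ··b··> s5
  s3 = b.a.a.0 :: ··b··> s6
  s4 = 0\{a} :: ∅
  s5 = b.0 :: ··b··> s7
  s6 = a.a.0 :: ··a··> s8
  s7 = 0 :: ∅
  s8 = a.0 :: ··a··> s7
Q's transition system — 9 states:
  t0 = a.a.b.0 + a.a.0\{a} + b.b.a.a.0 :: ··a··> t1, ··a··> t2, ··b··> t3
  t1 = a.0\{a} :: ··a··> t4
  t2 = a.b.0 :: ··a··> t5
  t3 = b.a.a.0 :: ··b··> t6
  t4 = 0\{a} :: ∅
  t5 = b.0 :: ··b··> t7
  t6 = a.a.0 :: ··a··> t8
  t7 = 0 :: ∅
  t8 = a.0 :: ··a··> t7
Run σ = ⟨ab⟩ on P: start {s0}
  [1] a ⇒ {s1, s2}
  [2] b ⇒ {s5}
  ✓ P
Run σ = ⟨ab⟩ on Q: start {t0}
  [1] a ⇒ {t1, t2}
  [2] b ⇒ no successor for Q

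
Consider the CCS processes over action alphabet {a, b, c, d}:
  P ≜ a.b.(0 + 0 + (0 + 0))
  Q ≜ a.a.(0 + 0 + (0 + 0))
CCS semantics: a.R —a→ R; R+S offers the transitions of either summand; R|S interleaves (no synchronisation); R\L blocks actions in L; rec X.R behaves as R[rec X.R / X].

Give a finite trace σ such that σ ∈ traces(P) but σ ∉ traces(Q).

LTS(P): 3 reachable states
  m0 = a.b.(0 + 0 + (0 + 0)) :: —a→ m1
  m1 = b.(0 + 0 + (0 + 0)) :: —b→ m2
  m2 = 0 + 0 + (0 + 0) :: deadlocked
LTS(Q): 3 reachable states
  n0 = a.a.(0 + 0 + (0 + 0)) :: —a→ n1
  n1 = a.(0 + 0 + (0 + 0)) :: —a→ n2
  n2 = 0 + 0 + (0 + 0) :: deadlocked
Run σ = ⟨ab⟩ on P: start {m0}
  [1] a ⇒ {m1}
  [2] b ⇒ {m2}
  — P admits the full trace.
Run σ = ⟨ab⟩ on Q: start {n0}
  [1] a ⇒ {n1}
  [2] b ⇒ no successor for Q

ab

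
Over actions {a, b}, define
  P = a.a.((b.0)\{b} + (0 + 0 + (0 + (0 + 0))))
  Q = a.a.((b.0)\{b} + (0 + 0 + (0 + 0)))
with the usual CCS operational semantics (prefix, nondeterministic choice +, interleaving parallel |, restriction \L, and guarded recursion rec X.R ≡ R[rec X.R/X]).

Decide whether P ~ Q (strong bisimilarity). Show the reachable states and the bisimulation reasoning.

P ~ Q

Reachable graph of P (3 states):
  m0 = a.a.((b.0)\{b} + (0 + 0 + (0 + (0 + 0)))) :: ··a··> m1
  m1 = a.((b.0)\{b} + (0 + 0 + (0 + (0 + 0)))) :: ··a··> m2
  m2 = (b.0)\{b} + (0 + 0 + (0 + (0 + 0))) :: deadlocked
Reachable graph of Q (3 states):
  n0 = a.a.((b.0)\{b} + (0 + 0 + (0 + 0))) :: ··a··> n1
  n1 = a.((b.0)\{b} + (0 + 0 + (0 + 0))) :: ··a··> n2
  n2 = (b.0)\{b} + (0 + 0 + (0 + 0)) :: deadlocked
Coarsest stable partition (strong bisimilarity classes):
  B0 = {m0, n0}
  B1 = {m1, n1}
  B2 = {m2, n2}
m0 ∈ B0, n0 ∈ B0 → same block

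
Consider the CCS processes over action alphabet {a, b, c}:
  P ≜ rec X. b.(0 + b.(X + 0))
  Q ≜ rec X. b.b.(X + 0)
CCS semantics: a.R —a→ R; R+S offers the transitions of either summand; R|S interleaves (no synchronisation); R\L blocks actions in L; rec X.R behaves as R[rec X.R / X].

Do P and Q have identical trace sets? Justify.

YES

LTS(P): 3 reachable states
  u0 = rec X. b.(0 + b.(X + 0)) | =b=> u1
  u1 = 0 + b.((rec X. b.(0 + b.(X + 0))) + 0) | =b=> u2
  u2 = (rec X. b.(0 + b.(X + 0))) + 0 | =b=> u1
LTS(Q): 3 reachable states
  v0 = rec X. b.b.(X + 0) | =b=> v1
  v1 = b.((rec X. b.b.(X + 0)) + 0) | =b=> v2
  v2 = (rec X. b.b.(X + 0)) + 0 | =b=> v1
Bisimilarity quotient blocks:
  B0 = {u0, u1, u2, v0, v1, v2}
u0 ∈ B0, v0 ∈ B0 → same block
Bisimilar ⇒ trace-equivalent.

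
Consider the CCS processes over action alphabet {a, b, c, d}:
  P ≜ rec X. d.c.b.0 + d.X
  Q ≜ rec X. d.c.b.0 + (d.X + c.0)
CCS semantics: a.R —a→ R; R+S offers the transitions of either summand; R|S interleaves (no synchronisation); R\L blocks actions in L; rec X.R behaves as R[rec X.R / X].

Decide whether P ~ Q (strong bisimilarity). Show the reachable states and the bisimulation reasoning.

P ≁ Q

Reachable graph of P (4 states):
  m0 = rec X. d.c.b.0 + d.X | =d=> m0, =d=> m1
  m1 = c.b.0 | =c=> m2
  m2 = b.0 | =b=> m3
  m3 = 0 | stopped
Reachable graph of Q (4 states):
  n0 = rec X. d.c.b.0 + (d.X + c.0) | =c=> n1, =d=> n0, =d=> n2
  n1 = 0 | stopped
  n2 = c.b.0 | =c=> n3
  n3 = b.0 | =b=> n1
Bisimilarity quotient blocks:
  B0 = {m0}
  B1 = {m1, n2}
  B2 = {m2, n3}
  B3 = {m3, n1}
  B4 = {n0}
m0 ∈ B0, n0 ∈ B4 → different blocks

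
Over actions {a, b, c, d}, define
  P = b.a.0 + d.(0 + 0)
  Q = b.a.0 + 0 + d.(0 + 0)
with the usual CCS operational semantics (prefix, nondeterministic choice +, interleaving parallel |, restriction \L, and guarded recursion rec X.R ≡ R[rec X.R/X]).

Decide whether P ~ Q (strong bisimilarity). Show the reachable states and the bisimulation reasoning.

LTS(P): 4 reachable states
  u0 = b.a.0 + d.(0 + 0) → ··b··> u1, ··d··> u2
  u1 = a.0 → ··a··> u3
  u2 = 0 + 0 → ∅
  u3 = 0 → ∅
LTS(Q): 4 reachable states
  v0 = b.a.0 + 0 + d.(0 + 0) → ··b··> v1, ··d··> v2
  v1 = a.0 → ··a··> v3
  v2 = 0 + 0 → ∅
  v3 = 0 → ∅
Coarsest stable partition (strong bisimilarity classes):
  B0 = {u0, v0}
  B1 = {u1, v1}
  B2 = {u2, u3, v2, v3}
u0 ∈ B0, v0 ∈ B0 → same block

YES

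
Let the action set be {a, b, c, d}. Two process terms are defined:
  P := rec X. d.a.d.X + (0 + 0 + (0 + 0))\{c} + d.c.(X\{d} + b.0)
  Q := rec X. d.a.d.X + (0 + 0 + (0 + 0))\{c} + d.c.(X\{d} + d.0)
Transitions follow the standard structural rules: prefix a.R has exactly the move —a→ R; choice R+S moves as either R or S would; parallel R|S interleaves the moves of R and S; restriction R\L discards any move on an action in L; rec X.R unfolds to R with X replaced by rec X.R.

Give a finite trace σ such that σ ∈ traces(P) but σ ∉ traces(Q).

dcb

P's transition system — 6 states:
  m0 = rec X. d.a.d.X + (0 + 0 + (0 + 0))\{c} + d.c.(X\{d} + b.0) :: =d=> m1, =d=> m2
  m1 = a.d.(rec X. d.a.d.X + (0 + 0 + (0 + 0))\{c} + d.c.(X\{d} + b.0)) :: =a=> m3
  m2 = c.((rec X. d.a.d.X + (0 + 0 + (0 + 0))\{c} + d.c.(X\{d} + b.0))\{d} + b.0) :: =c=> m4
  m3 = d.(rec X. d.a.d.X + (0 + 0 + (0 + 0))\{c} + d.c.(X\{d} + b.0)) :: =d=> m0
  m4 = (rec X. d.a.d.X + (0 + 0 + (0 + 0))\{c} + d.c.(X\{d} + b.0))\{d} + b.0 :: =b=> m5
  m5 = 0 :: ∅
Q's transition system — 6 states:
  n0 = rec X. d.a.d.X + (0 + 0 + (0 + 0))\{c} + d.c.(X\{d} + d.0) :: =d=> n1, =d=> n2
  n1 = a.d.(rec X. d.a.d.X + (0 + 0 + (0 + 0))\{c} + d.c.(X\{d} + d.0)) :: =a=> n3
  n2 = c.((rec X. d.a.d.X + (0 + 0 + (0 + 0))\{c} + d.c.(X\{d} + d.0))\{d} + d.0) :: =c=> n4
  n3 = d.(rec X. d.a.d.X + (0 + 0 + (0 + 0))\{c} + d.c.(X\{d} + d.0)) :: =d=> n0
  n4 = (rec X. d.a.d.X + (0 + 0 + (0 + 0))\{c} + d.c.(X\{d} + d.0))\{d} + d.0 :: =d=> n5
  n5 = 0 :: ∅
Run σ = ⟨dcb⟩ on P: start {m0}
  step 1 (d): {m1, m2}
  step 2 (c): {m4}
  step 3 (b): {m5}
  P completes σ.
Run σ = ⟨dcb⟩ on Q: start {n0}
  step 1 (d): {n1, n2}
  step 2 (c): {n4}
  step 3 (b): no successor for Q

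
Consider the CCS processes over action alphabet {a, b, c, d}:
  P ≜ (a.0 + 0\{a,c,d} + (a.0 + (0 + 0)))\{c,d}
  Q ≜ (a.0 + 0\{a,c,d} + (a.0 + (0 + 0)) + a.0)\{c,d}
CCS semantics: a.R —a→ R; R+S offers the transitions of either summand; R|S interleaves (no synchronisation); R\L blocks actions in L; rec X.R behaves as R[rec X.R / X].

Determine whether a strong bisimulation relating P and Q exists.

Reachable graph of P (2 states):
  m0 = (a.0 + 0\{a,c,d} + (a.0 + (0 + 0)))\{c,d} → --a--▸ m1
  m1 = 0\{c,d} → ·
Reachable graph of Q (2 states):
  n0 = (a.0 + 0\{a,c,d} + (a.0 + (0 + 0)) + a.0)\{c,d} → --a--▸ n1
  n1 = 0\{c,d} → ·
Bisimilarity quotient blocks:
  B0 = {m0, n0}
  B1 = {m1, n1}
m0 ∈ B0, n0 ∈ B0 → same block

YES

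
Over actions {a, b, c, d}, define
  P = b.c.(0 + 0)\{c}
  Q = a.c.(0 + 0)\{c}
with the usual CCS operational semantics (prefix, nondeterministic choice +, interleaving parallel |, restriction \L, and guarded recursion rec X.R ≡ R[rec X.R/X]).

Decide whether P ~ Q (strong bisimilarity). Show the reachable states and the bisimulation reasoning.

Reachable graph of P (3 states):
  u0 = b.c.(0 + 0)\{c} | =b=> u1
  u1 = c.(0 + 0)\{c} | =c=> u2
  u2 = (0 + 0)\{c} | ∅
Reachable graph of Q (3 states):
  v0 = a.c.(0 + 0)\{c} | =a=> v1
  v1 = c.(0 + 0)\{c} | =c=> v2
  v2 = (0 + 0)\{c} | ∅
Bisimilarity quotient blocks:
  B0 = {u0}
  B1 = {u1, v1}
  B2 = {u2, v2}
  B3 = {v0}
u0 ∈ B0, v0 ∈ B3 → different blocks

P ≁ Q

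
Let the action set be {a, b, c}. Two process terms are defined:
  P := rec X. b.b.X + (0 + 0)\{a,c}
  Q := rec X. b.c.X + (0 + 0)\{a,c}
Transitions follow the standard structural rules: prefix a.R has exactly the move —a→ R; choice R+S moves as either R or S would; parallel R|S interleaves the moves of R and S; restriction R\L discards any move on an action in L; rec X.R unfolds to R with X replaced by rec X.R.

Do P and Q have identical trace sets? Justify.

NO — witness ⟨bb⟩

LTS(P): 2 reachable states
  m0 = rec X. b.b.X + (0 + 0)\{a,c} | —b→ m1
  m1 = b.(rec X. b.b.X + (0 + 0)\{a,c}) | —b→ m0
LTS(Q): 2 reachable states
  n0 = rec X. b.c.X + (0 + 0)\{a,c} | —b→ n1
  n1 = c.(rec X. b.c.X + (0 + 0)\{a,c}) | —c→ n0
Executing bb from P (initial set {m0}):
  step 1 (b): {m1}
  step 2 (b): {m0}
  ✓ P
Executing bb from Q (initial set {n0}):
  step 1 (b): {n1}
  step 2 (b): ∅  — Q cannot continue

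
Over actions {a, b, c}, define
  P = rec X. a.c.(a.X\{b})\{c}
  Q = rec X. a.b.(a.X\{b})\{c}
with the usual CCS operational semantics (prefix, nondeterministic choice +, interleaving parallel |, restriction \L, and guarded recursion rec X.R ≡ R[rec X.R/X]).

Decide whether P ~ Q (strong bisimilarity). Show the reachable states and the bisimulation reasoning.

Reachable graph of P (5 states):
  s0 = rec X. a.c.(a.X\{b})\{c} has moves ··a··> s1
  s1 = c.(a.(rec X. a.c.(a.X\{b})\{c})\{b})\{c} has moves ··c··> s2
  s2 = (a.(rec X. a.c.(a.X\{b})\{c})\{b})\{c} has moves ··a··> s3
  s3 = (rec X. a.c.(a.X\{b})\{c})\{b}\{c} has moves ··a··> s4
  s4 = (c.(a.(rec X. a.c.(a.X\{b})\{c})\{b})\{c})\{b}\{c} has moves ·
Reachable graph of Q (5 states):
  t0 = rec X. a.b.(a.X\{b})\{c} has moves ··a··> t1
  t1 = b.(a.(rec X. a.b.(a.X\{b})\{c})\{b})\{c} has moves ··b··> t2
  t2 = (a.(rec X. a.b.(a.X\{b})\{c})\{b})\{c} has moves ··a··> t3
  t3 = (rec X. a.b.(a.X\{b})\{c})\{b}\{c} has moves ··a··> t4
  t4 = (b.(a.(rec X. a.b.(a.X\{b})\{c})\{b})\{c})\{b}\{c} has moves ·
Partition-refinement fixed point:
  B0 = {s0}
  B1 = {s1}
  B2 = {s2, t2}
  B3 = {s3, t3}
  B4 = {s4, t4}
  B5 = {t0}
  B6 = {t1}
s0 ∈ B0, t0 ∈ B5 → different blocks

not bisimilar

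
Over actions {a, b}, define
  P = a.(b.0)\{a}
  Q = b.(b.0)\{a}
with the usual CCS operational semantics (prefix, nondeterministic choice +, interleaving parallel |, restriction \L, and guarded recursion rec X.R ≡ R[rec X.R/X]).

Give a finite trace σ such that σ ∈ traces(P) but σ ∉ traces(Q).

Reachable graph of P (3 states):
  s0 = a.(b.0)\{a} → --a--▸ s1
  s1 = (b.0)\{a} → --b--▸ s2
  s2 = 0\{a} → ∅
Reachable graph of Q (3 states):
  t0 = b.(b.0)\{a} → --b--▸ t1
  t1 = (b.0)\{a} → --b--▸ t2
  t2 = 0\{a} → ∅
Executing a from P (initial set {s0}):
  [1] a ⇒ {s1}
  — P admits the full trace.
Executing a from Q (initial set {t0}):
  [1] a ⇒ ∅  — Q cannot continue

a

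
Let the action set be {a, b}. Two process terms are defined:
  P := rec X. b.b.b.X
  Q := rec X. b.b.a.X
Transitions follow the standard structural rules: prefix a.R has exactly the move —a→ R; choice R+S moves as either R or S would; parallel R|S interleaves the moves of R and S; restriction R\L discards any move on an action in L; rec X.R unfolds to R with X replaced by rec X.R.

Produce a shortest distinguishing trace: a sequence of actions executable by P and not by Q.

P's transition system — 3 states:
  s0 = rec X. b.b.b.X → --b--▸ s1
  s1 = b.b.(rec X. b.b.b.X) → --b--▸ s2
  s2 = b.(rec X. b.b.b.X) → --b--▸ s0
Q's transition system — 3 states:
  t0 = rec X. b.b.a.X → --b--▸ t1
  t1 = b.a.(rec X. b.b.a.X) → --b--▸ t2
  t2 = a.(rec X. b.b.a.X) → --a--▸ t0
Executing bbb from P (initial set {s0}):
  after b @ step 1: {s1}
  after b @ step 2: {s2}
  after b @ step 3: {s0}
  P completes σ.
Executing bbb from Q (initial set {t0}):
  after b @ step 1: {t1}
  after b @ step 2: {t2}
  after b @ step 3: ∅ (Q stuck)

bbb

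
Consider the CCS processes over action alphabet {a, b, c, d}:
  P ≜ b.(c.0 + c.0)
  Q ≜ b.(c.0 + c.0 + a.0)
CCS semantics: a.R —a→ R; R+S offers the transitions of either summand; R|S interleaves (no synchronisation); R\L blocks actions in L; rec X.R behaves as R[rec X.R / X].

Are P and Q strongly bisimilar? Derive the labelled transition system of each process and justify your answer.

P ≁ Q

LTS(P): 3 reachable states
  p0 = b.(c.0 + c.0) :: ··b··> p1
  p1 = c.0 + c.0 :: ··c··> p2
  p2 = 0 :: ·
LTS(Q): 3 reachable states
  q0 = b.(c.0 + c.0 + a.0) :: ··b··> q1
  q1 = c.0 + c.0 + a.0 :: ··a··> q2, ··c··> q2
  q2 = 0 :: ·
Partition-refinement fixed point:
  B0 = {p0}
  B1 = {p1}
  B2 = {p2, q2}
  B3 = {q0}
  B4 = {q1}
p0 ∈ B0, q0 ∈ B3 → different blocks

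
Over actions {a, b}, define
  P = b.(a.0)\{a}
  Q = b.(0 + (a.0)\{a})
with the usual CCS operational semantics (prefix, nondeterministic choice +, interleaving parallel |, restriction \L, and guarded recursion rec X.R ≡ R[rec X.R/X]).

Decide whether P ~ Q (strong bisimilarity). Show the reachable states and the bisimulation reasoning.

bisimilar

Reachable graph of P (2 states):
  u0 = b.(a.0)\{a} → —b→ u1
  u1 = (a.0)\{a} → stopped
Reachable graph of Q (2 states):
  v0 = b.(0 + (a.0)\{a}) → —b→ v1
  v1 = 0 + (a.0)\{a} → stopped
Bisimilarity quotient blocks:
  B0 = {u0, v0}
  B1 = {u1, v1}
u0 ∈ B0, v0 ∈ B0 → same block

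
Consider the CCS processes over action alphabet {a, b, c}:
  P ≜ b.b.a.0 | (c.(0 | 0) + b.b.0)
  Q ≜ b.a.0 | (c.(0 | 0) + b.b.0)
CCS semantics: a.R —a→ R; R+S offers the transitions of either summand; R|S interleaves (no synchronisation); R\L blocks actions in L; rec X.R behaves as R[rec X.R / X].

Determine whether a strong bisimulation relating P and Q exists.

NO

Reachable graph of P (16 states):
  u0 = b.b.a.0 | (c.(0 | 0) + b.b.0) has moves -b-> u1, -b-> u2, -c-> u3
  u1 = b.a.0 | (c.(0 | 0) + b.b.0) has moves -b-> u4, -b-> u5, -c-> u6
  u2 = b.b.a.0 | b.0 has moves -b-> u5, -b-> u7
  u3 = b.b.a.0 | (0 | 0) has moves -b-> u6
  u4 = a.0 | (c.(0 | 0) + b.b.0) has moves -a-> u8, -b-> u9, -c-> u10
  u5 = b.a.0 | b.0 has moves -b-> u11, -b-> u9
  u6 = b.a.0 | (0 | 0) has moves -b-> u10
  u7 = b.b.a.0 | 0 has moves -b-> u11
  u8 = 0 | (c.(0 | 0) + b.b.0) has moves -b-> u12, -c-> u13
  u9 = a.0 | b.0 has moves -a-> u12, -b-> u14
  u10 = a.0 | (0 | 0) has moves -a-> u13
  u11 = b.a.0 | 0 has moves -b-> u14
  u12 = 0 | b.0 has moves -b-> u15
  u13 = 0 | (0 | 0) has moves ·
  u14 = a.0 | 0 has moves -a-> u15
  u15 = 0 | 0 has moves ·
Reachable graph of Q (12 states):
  v0 = b.a.0 | (c.(0 | 0) + b.b.0) has moves -b-> v1, -b-> v2, -c-> v3
  v1 = a.0 | (c.(0 | 0) + b.b.0) has moves -a-> v4, -b-> v5, -c-> v6
  v2 = b.a.0 | b.0 has moves -b-> v5, -b-> v7
  v3 = b.a.0 | (0 | 0) has moves -b-> v6
  v4 = 0 | (c.(0 | 0) + b.b.0) has moves -b-> v8, -c-> v9
  v5 = a.0 | b.0 has moves -a-> v8, -b-> v10
  v6 = a.0 | (0 | 0) has moves -a-> v9
  v7 = b.a.0 | 0 has moves -b-> v10
  v8 = 0 | b.0 has moves -b-> v11
  v9 = 0 | (0 | 0) has moves ·
  v10 = a.0 | 0 has moves -a-> v11
  v11 = 0 | 0 has moves ·
Bisimilarity quotient blocks:
  B0 = {u0}
  B1 = {u3, u7}
  B2 = {u11, u6, v3, v7}
  B3 = {u10, u14, v10, v6}
  B4 = {u13, u15, v11, v9}
  B5 = {u2}
  B6 = {u5, v2}
  B7 = {u9, v5}
  B8 = {u12, v8}
  B9 = {u1, v0}
  B10 = {u4, v1}
  B11 = {u8, v4}
u0 ∈ B0, v0 ∈ B9 → different blocks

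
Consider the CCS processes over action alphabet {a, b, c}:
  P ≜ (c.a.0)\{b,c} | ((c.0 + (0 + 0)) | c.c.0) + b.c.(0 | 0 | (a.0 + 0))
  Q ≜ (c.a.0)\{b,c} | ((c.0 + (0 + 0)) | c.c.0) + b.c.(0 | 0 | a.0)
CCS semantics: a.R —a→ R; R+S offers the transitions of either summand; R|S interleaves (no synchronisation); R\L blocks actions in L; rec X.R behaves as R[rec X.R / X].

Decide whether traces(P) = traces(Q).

trace-equivalent

LTS(P): 9 reachable states
  u0 = (c.a.0)\{b,c} | ((c.0 + (0 + 0)) | c.c.0) + b.c.(0 | 0 | (a.0 + 0)) ⊢ =b=> u1, =c=> u2, =c=> u3
  u1 = c.(0 | 0 | (a.0 + 0)) ⊢ =c=> u4
  u2 = (c.a.0)\{b,c} | ((c.0 + (0 + 0)) | c.0) ⊢ =c=> u5, =c=> u6
  u3 = (c.a.0)\{b,c} | (0 | c.c.0) ⊢ =c=> u6
  u4 = 0 | 0 | (a.0 + 0) ⊢ =a=> u7
  u5 = (c.a.0)\{b,c} | ((c.0 + (0 + 0)) | 0) ⊢ =c=> u8
  u6 = (c.a.0)\{b,c} | (0 | c.0) ⊢ =c=> u8
  u7 = 0 | 0 | 0 ⊢ ·
  u8 = (c.a.0)\{b,c} | (0 | 0) ⊢ ·
LTS(Q): 9 reachable states
  v0 = (c.a.0)\{b,c} | ((c.0 + (0 + 0)) | c.c.0) + b.c.(0 | 0 | a.0) ⊢ =b=> v1, =c=> v2, =c=> v3
  v1 = c.(0 | 0 | a.0) ⊢ =c=> v4
  v2 = (c.a.0)\{b,c} | ((c.0 + (0 + 0)) | c.0) ⊢ =c=> v5, =c=> v6
  v3 = (c.a.0)\{b,c} | (0 | c.c.0) ⊢ =c=> v6
  v4 = 0 | 0 | a.0 ⊢ =a=> v7
  v5 = (c.a.0)\{b,c} | ((c.0 + (0 + 0)) | 0) ⊢ =c=> v8
  v6 = (c.a.0)\{b,c} | (0 | c.0) ⊢ =c=> v8
  v7 = 0 | 0 | 0 ⊢ ·
  v8 = (c.a.0)\{b,c} | (0 | 0) ⊢ ·
Bisimilarity quotient blocks:
  B0 = {u0, v0}
  B1 = {u2, u3, v2, v3}
  B2 = {u5, u6, v5, v6}
  B3 = {u7, u8, v7, v8}
  B4 = {u1, v1}
  B5 = {u4, v4}
u0 ∈ B0, v0 ∈ B0 → same block
Bisimilar ⇒ trace-equivalent.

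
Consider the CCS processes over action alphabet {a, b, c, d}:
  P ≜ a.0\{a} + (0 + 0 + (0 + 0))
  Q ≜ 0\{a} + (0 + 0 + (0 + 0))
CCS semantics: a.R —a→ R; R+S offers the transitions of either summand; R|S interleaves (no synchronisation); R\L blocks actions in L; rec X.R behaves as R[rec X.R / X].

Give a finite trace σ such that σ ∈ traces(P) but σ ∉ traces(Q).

Reachable graph of P (2 states):
  m0 = a.0\{a} + (0 + 0 + (0 + 0)) ⊢ —a→ m1
  m1 = 0\{a} ⊢ ∅
Reachable graph of Q (1 states):
  n0 = 0\{a} + (0 + 0 + (0 + 0)) ⊢ ∅
Run σ = ⟨a⟩ on P: start {m0}
  step 1 (a): {m1}
  P completes σ.
Run σ = ⟨a⟩ on Q: start {n0}
  step 1 (a): ∅  — Q cannot continue

a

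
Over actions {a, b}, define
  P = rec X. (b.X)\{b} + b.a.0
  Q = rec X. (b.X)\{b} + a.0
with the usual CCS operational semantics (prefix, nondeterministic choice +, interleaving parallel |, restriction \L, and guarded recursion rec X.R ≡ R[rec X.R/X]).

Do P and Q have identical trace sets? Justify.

trace-distinct — witness ⟨b⟩

P's transition system — 3 states:
  p0 = rec X. (b.X)\{b} + b.a.0 → --b--▸ p1
  p1 = a.0 → --a--▸ p2
  p2 = 0 → stopped
Q's transition system — 2 states:
  q0 = rec X. (b.X)\{b} + a.0 → --a--▸ q1
  q1 = 0 → stopped
Trace ⟨b⟩ through P, begin at {p0}:
  after b @ step 1: {p1}
  — P admits the full trace.
Trace ⟨b⟩ through Q, begin at {q0}:
  after b @ step 1: no successor for Q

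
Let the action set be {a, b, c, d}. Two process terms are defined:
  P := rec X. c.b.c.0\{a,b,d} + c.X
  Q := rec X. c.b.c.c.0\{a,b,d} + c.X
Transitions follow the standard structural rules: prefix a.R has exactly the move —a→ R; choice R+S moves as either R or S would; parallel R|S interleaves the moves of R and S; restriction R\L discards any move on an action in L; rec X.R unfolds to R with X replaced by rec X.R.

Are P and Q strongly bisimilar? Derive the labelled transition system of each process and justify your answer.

LTS(P): 4 reachable states
  u0 = rec X. c.b.c.0\{a,b,d} + c.X has moves --c--▸ u0, --c--▸ u1
  u1 = b.c.0\{a,b,d} has moves --b--▸ u2
  u2 = c.0\{a,b,d} has moves --c--▸ u3
  u3 = 0\{a,b,d} has moves ·
LTS(Q): 5 reachable states
  v0 = rec X. c.b.c.c.0\{a,b,d} + c.X has moves --c--▸ v0, --c--▸ v1
  v1 = b.c.c.0\{a,b,d} has moves --b--▸ v2
  v2 = c.c.0\{a,b,d} has moves --c--▸ v3
  v3 = c.0\{a,b,d} has moves --c--▸ v4
  v4 = 0\{a,b,d} has moves ·
Bisimilarity quotient blocks:
  B0 = {u0}
  B1 = {u1}
  B2 = {u2, v3}
  B3 = {u3, v4}
  B4 = {v0}
  B5 = {v1}
  B6 = {v2}
u0 ∈ B0, v0 ∈ B4 → different blocks

P ≁ Q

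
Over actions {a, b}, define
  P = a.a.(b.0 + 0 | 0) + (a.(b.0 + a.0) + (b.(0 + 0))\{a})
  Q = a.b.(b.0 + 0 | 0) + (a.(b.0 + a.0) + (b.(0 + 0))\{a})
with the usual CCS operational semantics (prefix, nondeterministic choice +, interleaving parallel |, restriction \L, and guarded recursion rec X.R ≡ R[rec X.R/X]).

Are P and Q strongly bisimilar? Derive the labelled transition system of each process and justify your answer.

not bisimilar

LTS(P): 6 reachable states
  m0 = a.a.(b.0 + 0 | 0) + (a.(b.0 + a.0) + (b.(0 + 0))\{a}) has moves -a-> m1, -a-> m2, -b-> m3
  m1 = a.(b.0 + 0 | 0) has moves -a-> m4
  m2 = b.0 + a.0 has moves -a-> m5, -b-> m5
  m3 = (0 + 0)\{a} has moves (no moves)
  m4 = b.0 + 0 | 0 has moves -b-> m5
  m5 = 0 has moves (no moves)
LTS(Q): 6 reachable states
  n0 = a.b.(b.0 + 0 | 0) + (a.(b.0 + a.0) + (b.(0 + 0))\{a}) has moves -a-> n1, -a-> n2, -b-> n3
  n1 = b.(b.0 + 0 | 0) has moves -b-> n4
  n2 = b.0 + a.0 has moves -a-> n5, -b-> n5
  n3 = (0 + 0)\{a} has moves (no moves)
  n4 = b.0 + 0 | 0 has moves -b-> n5
  n5 = 0 has moves (no moves)
Bisimilarity quotient blocks:
  B0 = {m0}
  B1 = {m2, n2}
  B2 = {m3, m5, n3, n5}
  B3 = {m1}
  B4 = {m4, n4}
  B5 = {n0}
  B6 = {n1}
m0 ∈ B0, n0 ∈ B5 → different blocks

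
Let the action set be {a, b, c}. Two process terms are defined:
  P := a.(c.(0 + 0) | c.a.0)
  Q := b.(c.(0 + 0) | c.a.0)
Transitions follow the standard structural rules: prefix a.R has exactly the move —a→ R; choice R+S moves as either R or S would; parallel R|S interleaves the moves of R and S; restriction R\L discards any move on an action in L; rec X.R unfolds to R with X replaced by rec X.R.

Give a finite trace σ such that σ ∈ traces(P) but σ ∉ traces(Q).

LTS(P): 7 reachable states
  m0 = a.(c.(0 + 0) | c.a.0) has moves —a→ m1
  m1 = c.(0 + 0) | c.a.0 has moves —c→ m2, —c→ m3
  m2 = (0 + 0) | c.a.0 has moves —c→ m4
  m3 = c.(0 + 0) | a.0 has moves —a→ m5, —c→ m4
  m4 = (0 + 0) | a.0 has moves —a→ m6
  m5 = c.(0 + 0) | 0 has moves —c→ m6
  m6 = (0 + 0) | 0 has moves (no moves)
LTS(Q): 7 reachable states
  n0 = b.(c.(0 + 0) | c.a.0) has moves —b→ n1
  n1 = c.(0 + 0) | c.a.0 has moves —c→ n2, —c→ n3
  n2 = (0 + 0) | c.a.0 has moves —c→ n4
  n3 = c.(0 + 0) | a.0 has moves —a→ n5, —c→ n4
  n4 = (0 + 0) | a.0 has moves —a→ n6
  n5 = c.(0 + 0) | 0 has moves —c→ n6
  n6 = (0 + 0) | 0 has moves (no moves)
Executing a from P (initial set {m0}):
  [1] a ⇒ {m1}
  P completes σ.
Executing a from Q (initial set {n0}):
  [1] a ⇒ ∅  — Q cannot continue

a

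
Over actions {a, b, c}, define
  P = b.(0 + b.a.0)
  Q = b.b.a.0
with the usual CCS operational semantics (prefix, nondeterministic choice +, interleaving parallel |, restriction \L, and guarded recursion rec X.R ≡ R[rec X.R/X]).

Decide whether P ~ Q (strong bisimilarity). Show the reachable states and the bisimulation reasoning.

P's transition system — 4 states:
  s0 = b.(0 + b.a.0) :: ··b··> s1
  s1 = 0 + b.a.0 :: ··b··> s2
  s2 = a.0 :: ··a··> s3
  s3 = 0 :: ·
Q's transition system — 4 states:
  t0 = b.b.a.0 :: ··b··> t1
  t1 = b.a.0 :: ··b··> t2
  t2 = a.0 :: ··a··> t3
  t3 = 0 :: ·
Partition-refinement fixed point:
  B0 = {s0, t0}
  B1 = {s1, t1}
  B2 = {s2, t2}
  B3 = {s3, t3}
s0 ∈ B0, t0 ∈ B0 → same block

P ~ Q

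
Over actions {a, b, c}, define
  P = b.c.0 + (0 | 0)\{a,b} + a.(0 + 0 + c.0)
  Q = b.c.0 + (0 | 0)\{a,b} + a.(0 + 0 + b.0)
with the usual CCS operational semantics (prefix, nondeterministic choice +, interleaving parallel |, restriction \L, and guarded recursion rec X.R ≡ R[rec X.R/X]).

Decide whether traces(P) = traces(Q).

LTS(P): 4 reachable states
  p0 = b.c.0 + (0 | 0)\{a,b} + a.(0 + 0 + c.0) ⊢ -a-> p1, -b-> p2
  p1 = 0 + 0 + c.0 ⊢ -c-> p3
  p2 = c.0 ⊢ -c-> p3
  p3 = 0 ⊢ ·
LTS(Q): 4 reachable states
  q0 = b.c.0 + (0 | 0)\{a,b} + a.(0 + 0 + b.0) ⊢ -a-> q1, -b-> q2
  q1 = 0 + 0 + b.0 ⊢ -b-> q3
  q2 = c.0 ⊢ -c-> q3
  q3 = 0 ⊢ ·
Trace ⟨ac⟩ through P, begin at {p0}:
  after a @ step 1: {p1}
  after c @ step 2: {p3}
  P completes σ.
Trace ⟨ac⟩ through Q, begin at {q0}:
  after a @ step 1: {q1}
  after c @ step 2: no successor for Q

trace-distinct — witness ⟨ac⟩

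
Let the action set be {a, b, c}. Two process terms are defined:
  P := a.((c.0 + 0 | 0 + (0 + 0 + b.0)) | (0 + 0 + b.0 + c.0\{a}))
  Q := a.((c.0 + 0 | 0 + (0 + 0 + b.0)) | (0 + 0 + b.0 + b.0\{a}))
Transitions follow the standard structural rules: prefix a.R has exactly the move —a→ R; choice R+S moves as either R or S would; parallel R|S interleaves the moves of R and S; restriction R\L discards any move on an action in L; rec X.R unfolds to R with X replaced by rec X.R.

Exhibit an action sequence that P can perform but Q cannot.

P's transition system — 7 states:
  m0 = a.((c.0 + 0 | 0 + (0 + 0 + b.0)) | (0 + 0 + b.0 + c.0\{a})) has moves ··a··> m1
  m1 = (c.0 + 0 | 0 + (0 + 0 + b.0)) | (0 + 0 + b.0 + c.0\{a}) has moves ··b··> m2, ··b··> m3, ··c··> m3, ··c··> m4
  m2 = (c.0 + 0 | 0 + (0 + 0 + b.0)) | 0 has moves ··b··> m5, ··c··> m5
  m3 = 0 | (0 + 0 + b.0 + c.0\{a}) has moves ··b··> m5, ··c··> m6
  m4 = (c.0 + 0 | 0 + (0 + 0 + b.0)) | 0\{a} has moves ··b··> m6, ··c··> m6
  m5 = 0 | 0 has moves deadlocked
  m6 = 0 | 0\{a} has moves deadlocked
Q's transition system — 7 states:
  n0 = a.((c.0 + 0 | 0 + (0 + 0 + b.0)) | (0 + 0 + b.0 + b.0\{a})) has moves ··a··> n1
  n1 = (c.0 + 0 | 0 + (0 + 0 + b.0)) | (0 + 0 + b.0 + b.0\{a}) has moves ··b··> n2, ··b··> n3, ··b··> n4, ··c··> n4
  n2 = (c.0 + 0 | 0 + (0 + 0 + b.0)) | 0 has moves ··b··> n5, ··c··> n5
  n3 = (c.0 + 0 | 0 + (0 + 0 + b.0)) | 0\{a} has moves ··b··> n6, ··c··> n6
  n4 = 0 | (0 + 0 + b.0 + b.0\{a}) has moves ··b··> n5, ··b··> n6
  n5 = 0 | 0 has moves deadlocked
  n6 = 0 | 0\{a} has moves deadlocked
Trace ⟨acc⟩ through P, begin at {m0}:
  [1] a ⇒ {m1}
  [2] c ⇒ {m3, m4}
  [3] c ⇒ {m6}
  — P admits the full trace.
Trace ⟨acc⟩ through Q, begin at {n0}:
  [1] a ⇒ {n1}
  [2] c ⇒ {n4}
  [3] c ⇒ ∅  — Q cannot continue

acc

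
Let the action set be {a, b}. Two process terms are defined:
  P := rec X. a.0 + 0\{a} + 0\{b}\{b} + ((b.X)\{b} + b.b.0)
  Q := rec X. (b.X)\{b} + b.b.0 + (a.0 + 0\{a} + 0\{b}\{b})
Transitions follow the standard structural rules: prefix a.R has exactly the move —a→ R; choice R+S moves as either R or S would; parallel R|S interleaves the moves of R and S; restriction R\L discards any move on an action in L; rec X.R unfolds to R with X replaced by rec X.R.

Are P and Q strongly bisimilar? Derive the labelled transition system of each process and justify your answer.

bisimilar

LTS(P): 3 reachable states
  p0 = rec X. a.0 + 0\{a} + 0\{b}\{b} + ((b.X)\{b} + b.b.0) ⊢ ··a··> p1, ··b··> p2
  p1 = 0 ⊢ stopped
  p2 = b.0 ⊢ ··b··> p1
LTS(Q): 3 reachable states
  q0 = rec X. (b.X)\{b} + b.b.0 + (a.0 + 0\{a} + 0\{b}\{b}) ⊢ ··a··> q1, ··b··> q2
  q1 = 0 ⊢ stopped
  q2 = b.0 ⊢ ··b··> q1
Coarsest stable partition (strong bisimilarity classes):
  B0 = {p0, q0}
  B1 = {p1, q1}
  B2 = {p2, q2}
p0 ∈ B0, q0 ∈ B0 → same block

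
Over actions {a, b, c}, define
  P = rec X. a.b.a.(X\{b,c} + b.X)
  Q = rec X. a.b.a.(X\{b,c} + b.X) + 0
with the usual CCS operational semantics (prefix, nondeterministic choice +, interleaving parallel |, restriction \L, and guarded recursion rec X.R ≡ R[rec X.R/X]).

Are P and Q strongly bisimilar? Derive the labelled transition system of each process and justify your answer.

P's transition system — 5 states:
  m0 = rec X. a.b.a.(X\{b,c} + b.X) ⊢ ··a··> m1
  m1 = b.a.((rec X. a.b.a.(X\{b,c} + b.X))\{b,c} + b.(rec X. a.b.a.(X\{b,c} + b.X))) ⊢ ··b··> m2
  m2 = a.((rec X. a.b.a.(X\{b,c} + b.X))\{b,c} + b.(rec X. a.b.a.(X\{b,c} + b.X))) ⊢ ··a··> m3
  m3 = (rec X. a.b.a.(X\{b,c} + b.X))\{b,c} + b.(rec X. a.b.a.(X\{b,c} + b.X)) ⊢ ··a··> m4, ··b··> m0
  m4 = (b.a.((rec X. a.b.a.(X\{b,c} + b.X))\{b,c} + b.(rec X. a.b.a.(X\{b,c} + b.X))))\{b,c} ⊢ (no moves)
Q's transition system — 5 states:
  n0 = rec X. a.b.a.(X\{b,c} + b.X) + 0 ⊢ ··a··> n1
  n1 = b.a.((rec X. a.b.a.(X\{b,c} + b.X) + 0)\{b,c} + b.(rec X. a.b.a.(X\{b,c} + b.X) + 0)) ⊢ ··b··> n2
  n2 = a.((rec X. a.b.a.(X\{b,c} + b.X) + 0)\{b,c} + b.(rec X. a.b.a.(X\{b,c} + b.X) + 0)) ⊢ ··a··> n3
  n3 = (rec X. a.b.a.(X\{b,c} + b.X) + 0)\{b,c} + b.(rec X. a.b.a.(X\{b,c} + b.X) + 0) ⊢ ··a··> n4, ··b··> n0
  n4 = (b.a.((rec X. a.b.a.(X\{b,c} + b.X) + 0)\{b,c} + b.(rec X. a.b.a.(X\{b,c} + b.X) + 0)))\{b,c} ⊢ (no moves)
Partition-refinement fixed point:
  B0 = {m0, n0}
  B1 = {m1, n1}
  B2 = {m2, n2}
  B3 = {m3, n3}
  B4 = {m4, n4}
m0 ∈ B0, n0 ∈ B0 → same block

YES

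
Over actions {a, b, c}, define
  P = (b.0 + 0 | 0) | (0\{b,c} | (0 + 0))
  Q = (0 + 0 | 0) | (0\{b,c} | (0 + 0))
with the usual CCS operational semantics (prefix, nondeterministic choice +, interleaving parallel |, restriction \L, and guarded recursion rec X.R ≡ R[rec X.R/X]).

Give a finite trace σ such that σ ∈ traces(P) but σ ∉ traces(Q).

b

P's transition system — 2 states:
  s0 = (b.0 + 0 | 0) | (0\{b,c} | (0 + 0)) | ··b··> s1
  s1 = 0 | (0\{b,c} | (0 + 0)) | (no moves)
Q's transition system — 1 states:
  t0 = (0 + 0 | 0) | (0\{b,c} | (0 + 0)) | (no moves)
Executing b from P (initial set {s0}):
  after b @ step 1: {s1}
  P completes σ.
Executing b from Q (initial set {t0}):
  after b @ step 1: no successor for Q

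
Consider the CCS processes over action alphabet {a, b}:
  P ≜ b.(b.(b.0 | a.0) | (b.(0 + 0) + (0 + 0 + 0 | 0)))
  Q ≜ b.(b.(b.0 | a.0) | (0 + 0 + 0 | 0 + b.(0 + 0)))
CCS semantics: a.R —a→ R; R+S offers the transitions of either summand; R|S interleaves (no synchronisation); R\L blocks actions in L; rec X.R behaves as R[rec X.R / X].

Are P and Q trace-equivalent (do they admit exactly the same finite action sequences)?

trace-equivalent

Reachable graph of P (11 states):
  u0 = b.(b.(b.0 | a.0) | (b.(0 + 0) + (0 + 0 + 0 | 0))) ⊢ =b=> u1
  u1 = b.(b.0 | a.0) | (b.(0 + 0) + (0 + 0 + 0 | 0)) ⊢ =b=> u2, =b=> u3
  u2 = b.(b.0 | a.0) | (0 + 0) ⊢ =b=> u4
  u3 = b.0 | a.0 | (b.(0 + 0) + (0 + 0 + 0 | 0)) ⊢ =a=> u5, =b=> u4, =b=> u6
  u4 = b.0 | a.0 | (0 + 0) ⊢ =a=> u7, =b=> u8
  u5 = b.0 | 0 | (b.(0 + 0) + (0 + 0 + 0 | 0)) ⊢ =b=> u7, =b=> u9
  u6 = 0 | a.0 | (b.(0 + 0) + (0 + 0 + 0 | 0)) ⊢ =a=> u9, =b=> u8
  u7 = b.0 | 0 | (0 + 0) ⊢ =b=> u10
  u8 = 0 | a.0 | (0 + 0) ⊢ =a=> u10
  u9 = 0 | 0 | (b.(0 + 0) + (0 + 0 + 0 | 0)) ⊢ =b=> u10
  u10 = 0 | 0 | (0 + 0) ⊢ stopped
Reachable graph of Q (11 states):
  v0 = b.(b.(b.0 | a.0) | (0 + 0 + 0 | 0 + b.(0 + 0))) ⊢ =b=> v1
  v1 = b.(b.0 | a.0) | (0 + 0 + 0 | 0 + b.(0 + 0)) ⊢ =b=> v2, =b=> v3
  v2 = b.(b.0 | a.0) | (0 + 0) ⊢ =b=> v4
  v3 = b.0 | a.0 | (0 + 0 + 0 | 0 + b.(0 + 0)) ⊢ =a=> v5, =b=> v4, =b=> v6
  v4 = b.0 | a.0 | (0 + 0) ⊢ =a=> v7, =b=> v8
  v5 = b.0 | 0 | (0 + 0 + 0 | 0 + b.(0 + 0)) ⊢ =b=> v7, =b=> v9
  v6 = 0 | a.0 | (0 + 0 + 0 | 0 + b.(0 + 0)) ⊢ =a=> v9, =b=> v8
  v7 = b.0 | 0 | (0 + 0) ⊢ =b=> v10
  v8 = 0 | a.0 | (0 + 0) ⊢ =a=> v10
  v9 = 0 | 0 | (0 + 0 + 0 | 0 + b.(0 + 0)) ⊢ =b=> v10
  v10 = 0 | 0 | (0 + 0) ⊢ stopped
Bisimilarity quotient blocks:
  B0 = {u0, v0}
  B1 = {u1, v1}
  B2 = {u3, v3}
  B3 = {u4, u6, v4, v6}
  B4 = {u7, u9, v7, v9}
  B5 = {u10, v10}
  B6 = {u8, v8}
  B7 = {u5, v5}
  B8 = {u2, v2}
u0 ∈ B0, v0 ∈ B0 → same block
Bisimilar ⇒ trace-equivalent.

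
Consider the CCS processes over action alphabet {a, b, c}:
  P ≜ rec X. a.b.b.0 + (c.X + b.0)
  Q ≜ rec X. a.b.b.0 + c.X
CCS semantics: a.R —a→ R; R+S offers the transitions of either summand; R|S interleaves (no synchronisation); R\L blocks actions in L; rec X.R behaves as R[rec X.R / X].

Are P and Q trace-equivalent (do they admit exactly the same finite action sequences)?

NO — witness ⟨b⟩

LTS(P): 4 reachable states
  m0 = rec X. a.b.b.0 + (c.X + b.0) → =a=> m1, =b=> m2, =c=> m0
  m1 = b.b.0 → =b=> m3
  m2 = 0 → ∅
  m3 = b.0 → =b=> m2
LTS(Q): 4 reachable states
  n0 = rec X. a.b.b.0 + c.X → =a=> n1, =c=> n0
  n1 = b.b.0 → =b=> n2
  n2 = b.0 → =b=> n3
  n3 = 0 → ∅
Executing b from P (initial set {m0}):
  step 1 (b): {m2}
  ✓ P
Executing b from Q (initial set {n0}):
  step 1 (b): no successor for Q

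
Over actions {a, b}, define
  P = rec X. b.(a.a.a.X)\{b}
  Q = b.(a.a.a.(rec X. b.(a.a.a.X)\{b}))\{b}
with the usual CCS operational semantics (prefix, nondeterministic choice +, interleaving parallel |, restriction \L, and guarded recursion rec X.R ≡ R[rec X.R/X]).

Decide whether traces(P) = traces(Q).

trace-equivalent

Reachable graph of P (5 states):
  p0 = rec X. b.(a.a.a.X)\{b} has moves --b--▸ p1
  p1 = (a.a.a.(rec X. b.(a.a.a.X)\{b}))\{b} has moves --a--▸ p2
  p2 = (a.a.(rec X. b.(a.a.a.X)\{b}))\{b} has moves --a--▸ p3
  p3 = (a.(rec X. b.(a.a.a.X)\{b}))\{b} has moves --a--▸ p4
  p4 = (rec X. b.(a.a.a.X)\{b})\{b} has moves stopped
Reachable graph of Q (5 states):
  q0 = b.(a.a.a.(rec X. b.(a.a.a.X)\{b}))\{b} has moves --b--▸ q1
  q1 = (a.a.a.(rec X. b.(a.a.a.X)\{b}))\{b} has moves --a--▸ q2
  q2 = (a.a.(rec X. b.(a.a.a.X)\{b}))\{b} has moves --a--▸ q3
  q3 = (a.(rec X. b.(a.a.a.X)\{b}))\{b} has moves --a--▸ q4
  q4 = (rec X. b.(a.a.a.X)\{b})\{b} has moves stopped
Partition-refinement fixed point:
  B0 = {p0, q0}
  B1 = {p1, q1}
  B2 = {p2, q2}
  B3 = {p3, q3}
  B4 = {p4, q4}
p0 ∈ B0, q0 ∈ B0 → same block
Bisimilar ⇒ trace-equivalent.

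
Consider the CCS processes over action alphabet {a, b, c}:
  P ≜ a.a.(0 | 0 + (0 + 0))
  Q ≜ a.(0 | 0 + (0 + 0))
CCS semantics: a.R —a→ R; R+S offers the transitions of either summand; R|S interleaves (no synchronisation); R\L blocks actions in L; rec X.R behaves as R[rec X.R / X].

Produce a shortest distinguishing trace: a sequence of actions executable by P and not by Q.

Reachable graph of P (3 states):
  s0 = a.a.(0 | 0 + (0 + 0)) :: -a-> s1
  s1 = a.(0 | 0 + (0 + 0)) :: -a-> s2
  s2 = 0 | 0 + (0 + 0) :: (no moves)
Reachable graph of Q (2 states):
  t0 = a.(0 | 0 + (0 + 0)) :: -a-> t1
  t1 = 0 | 0 + (0 + 0) :: (no moves)
Executing aa from P (initial set {s0}):
  step 1 (a): {s1}
  step 2 (a): {s2}
  ✓ P
Executing aa from Q (initial set {t0}):
  step 1 (a): {t1}
  step 2 (a): no successor for Q

aa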